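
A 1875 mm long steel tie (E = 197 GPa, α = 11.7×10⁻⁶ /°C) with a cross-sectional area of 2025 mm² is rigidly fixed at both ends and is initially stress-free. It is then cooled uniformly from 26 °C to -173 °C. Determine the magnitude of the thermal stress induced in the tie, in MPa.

The supports are rigid, so the total axial strain is zero. The restrained thermal strain is ε = αΔT = 11.7×10⁻⁶ × 199 = 2328.3×10⁻⁶.
Hence σ = E·αΔT = 197×10³ × 2328.3×10⁻⁶ = 458.7 MPa, tensile.

σ ≈ 459 MPa (tensile)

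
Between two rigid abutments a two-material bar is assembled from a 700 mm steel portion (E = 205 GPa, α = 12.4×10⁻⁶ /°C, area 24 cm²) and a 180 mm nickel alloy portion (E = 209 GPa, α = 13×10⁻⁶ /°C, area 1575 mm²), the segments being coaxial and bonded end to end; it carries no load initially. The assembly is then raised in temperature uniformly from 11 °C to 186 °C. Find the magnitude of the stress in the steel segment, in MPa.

σ ≈ 408 MPa (compressive)

With the walls removed the bar would change length by δ_free = Σ αᵢΔT Lᵢ = 12.4×10⁻⁶×175×700 + 13×10⁻⁶×175×180 = 1.929 mm.
The walls prevent any net length change, so an axial force P (same in every segment) develops. Compatibility: P · Σ Lᵢ/(AᵢEᵢ) = δ_free.
The series flexibility is Σ Lᵢ/(AᵢEᵢ) = 700/(2400×205×10³) + 180/(1575×209×10³) = 1.97×10⁻⁶ mm/N.
So P = 1.929 / 1.97×10⁻⁶ = 979.1 kN, compressive.
σ_{steel} = P / A = 979100 / 2400 = 408 MPa.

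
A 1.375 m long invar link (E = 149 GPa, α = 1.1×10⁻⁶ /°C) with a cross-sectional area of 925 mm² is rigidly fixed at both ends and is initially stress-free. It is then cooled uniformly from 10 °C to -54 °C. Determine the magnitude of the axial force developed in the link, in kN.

P ≈ 9.7 kN (tensile)

With zero net strain, σ = E·αΔT = 149 GPa × 1.1×10⁻⁶ × 64 = 10.49 MPa.
Axial force P = σA = 10.49 × 925 = 9703 N = 9.703 kN, tensile.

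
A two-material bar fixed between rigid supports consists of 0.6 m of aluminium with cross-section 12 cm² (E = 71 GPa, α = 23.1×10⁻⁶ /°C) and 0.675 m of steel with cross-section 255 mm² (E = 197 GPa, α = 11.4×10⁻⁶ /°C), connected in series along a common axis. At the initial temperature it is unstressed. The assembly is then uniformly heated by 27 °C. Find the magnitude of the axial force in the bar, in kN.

P ≈ 28.4 kN (compressive)

Free thermal expansion of the whole bar: Σ αᵢΔT Lᵢ = 23.1×10⁻⁶×27×600 + 11.4×10⁻⁶×27×675 = 0.582 mm.
The walls prevent any net length change, so an axial force P (same in every segment) develops. Compatibility: P · Σ Lᵢ/(AᵢEᵢ) = δ_free.
Σ Lᵢ/(AᵢEᵢ) = 600/(1200×71×10³) + 675/(255×197×10³) = 2.048×10⁻⁵ mm/N.
So P = 0.582 / 2.048×10⁻⁵ = 28.42 kN, compressive.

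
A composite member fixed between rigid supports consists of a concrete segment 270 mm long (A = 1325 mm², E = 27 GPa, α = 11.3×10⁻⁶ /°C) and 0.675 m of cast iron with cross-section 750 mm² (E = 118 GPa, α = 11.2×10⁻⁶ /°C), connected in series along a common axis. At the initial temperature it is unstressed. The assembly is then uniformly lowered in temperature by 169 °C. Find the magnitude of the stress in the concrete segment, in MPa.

σ ≈ 89.2 MPa (tensile)

Free thermal contraction of the whole bar: Σ αᵢΔT Lᵢ = 11.3×10⁻⁶×169×270 + 11.2×10⁻⁶×169×675 = 1.793 mm.
The rigid supports impose zero overall length change; the single axial force P common to all segments must satisfy P Σ Lᵢ/(AᵢEᵢ) = δ_free.
Σ Lᵢ/(AᵢEᵢ) = 270/(1325×27×10³) + 675/(750×118×10³) = 1.517×10⁻⁵ mm/N.
P = 1.793 / 1.517×10⁻⁵ = 118200 N = 118.2 kN, tensile.
σ_{concrete} = P / A = 118200 / 1325 = 89.19 MPa.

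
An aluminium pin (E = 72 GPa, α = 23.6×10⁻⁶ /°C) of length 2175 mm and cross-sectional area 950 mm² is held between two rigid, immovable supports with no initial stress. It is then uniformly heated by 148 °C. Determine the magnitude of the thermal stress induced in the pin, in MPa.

σ ≈ 251 MPa (compressive)

Because both ends are immovable the net strain is zero, and the suppressed thermal strain is αΔT = 23.6×10⁻⁶ × 148 = 3492.8×10⁻⁶.
Hence σ = E·αΔT = 72×10³ × 3492.8×10⁻⁶ = 251.5 MPa, compressive.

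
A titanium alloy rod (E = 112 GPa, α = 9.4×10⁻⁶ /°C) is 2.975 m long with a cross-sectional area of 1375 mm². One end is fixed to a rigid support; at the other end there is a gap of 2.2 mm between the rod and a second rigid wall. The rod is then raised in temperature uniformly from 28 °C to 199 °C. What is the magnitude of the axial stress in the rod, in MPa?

σ ≈ 97.2 MPa (compressive)

Free thermal elongation = αΔT L = 9.4×10⁻⁶ × 171 × 2975 = 4.782 mm.
After closing the 2.2 mm clearance, 4.782 − 2.2 = 2.582 mm of expansion remains to be suppressed by the wall.
So σ = E(δ_free − g)/L = 112×10³ × 2.582/2975 = 97.21 MPa.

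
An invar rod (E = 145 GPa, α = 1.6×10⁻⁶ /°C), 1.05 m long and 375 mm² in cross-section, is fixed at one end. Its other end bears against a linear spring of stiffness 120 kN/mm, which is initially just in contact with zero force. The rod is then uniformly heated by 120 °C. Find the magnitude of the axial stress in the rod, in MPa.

The unrestrained thermal change is αΔT L = 1.6×10⁻⁶ × 120 × 1050 = 0.2016 mm.
With a force P in the spring, the elastic change of the rod is PL/(AE) and that of the spring is P/k; compatibility requires their sum to equal δ_free.
So P = δ_free / [L/(AE) + 1/k] = 0.2016 / [ 1050/(375×145×10³) + 1/(120×10³) ].
P = 0.2016 / 2.764×10⁻⁵ = 7293 N.
σ = P/A = 7293/375 = 19.45 MPa.

σ ≈ 19.4 MPa (compressive)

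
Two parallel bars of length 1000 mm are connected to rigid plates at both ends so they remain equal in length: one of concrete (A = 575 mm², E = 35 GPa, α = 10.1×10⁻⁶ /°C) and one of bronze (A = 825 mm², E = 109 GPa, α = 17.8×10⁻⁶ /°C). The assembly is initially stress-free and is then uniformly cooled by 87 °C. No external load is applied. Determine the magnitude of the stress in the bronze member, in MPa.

σ ≈ 13.4 MPa (tensile)

Both members must finish at the same length. With the larger α, the bronze tends to over-contract; the plates restrain it, putting the bronze in tension and the concrete in compression. With no external load the two internal forces are equal and opposite, magnitude P.
Setting the final lengths equal and cancelling L: (α₁ − α₂)ΔT = P/(A₁E₁) + P/(A₂E₂).
|α₁ − α₂|·ΔT = 7.7×10⁻⁶ × 87 = 0.0006699.
1/(A₁E₁) + 1/(A₂E₂) = 1/(575×35×10³) + 1/(825×109×10³) = 6.081×10⁻⁸ N⁻¹.
So P = 0.0006699 / 6.081×10⁻⁸ = 11.02 kN.
σ_{bronze} = P/A₂ = 11020/825 = 13.35 MPa, tensile.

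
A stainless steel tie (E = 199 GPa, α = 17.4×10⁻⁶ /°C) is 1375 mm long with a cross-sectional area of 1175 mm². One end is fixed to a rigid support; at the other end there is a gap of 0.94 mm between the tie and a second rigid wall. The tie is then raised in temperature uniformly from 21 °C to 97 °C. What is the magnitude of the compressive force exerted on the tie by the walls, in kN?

P ≈ 149 kN

If the wall were absent the tie would grow by αΔT L = 17.4×10⁻⁶ × 76 × 1375 = 1.818 mm.
This exceeds the 0.94 mm gap, so the wall pushes back. The portion of expansion that must be recovered elastically is δ_free − gap = 1.818 − 0.94 = 0.8783 mm.
So σ = E(δ_free − g)/L = 199×10³ × 0.8783/1375 = 127.1 MPa.
Force on the wall = σA = 127.1 × 1175 mm² = 149.4 kN.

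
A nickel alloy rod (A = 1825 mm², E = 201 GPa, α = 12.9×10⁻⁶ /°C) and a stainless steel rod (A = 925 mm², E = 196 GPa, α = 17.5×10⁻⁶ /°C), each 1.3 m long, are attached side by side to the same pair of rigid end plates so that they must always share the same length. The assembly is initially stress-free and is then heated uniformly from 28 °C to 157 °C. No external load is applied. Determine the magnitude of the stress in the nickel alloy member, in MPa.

σ ≈ 39.5 MPa (tensile)

Both members must finish at the same length. With the larger α, the stainless steel tends to over-expand; the plates restrain it, putting the stainless steel in compression and the nickel alloy in tension. With no external load the two internal forces are equal and opposite, magnitude P.
Compatibility of the two members (thermal + elastic change equal): (α₁ − α₂)ΔT = P·[1/(A₁E₁) + 1/(A₂E₂)].
|α₁ − α₂|·ΔT = 4.6×10⁻⁶ × 129 = 0.0005934.
1/(A₁E₁) + 1/(A₂E₂) = 1/(1825×201×10³) + 1/(925×196×10³) = 8.242×10⁻⁹ N⁻¹.
So P = 0.0005934 / 8.242×10⁻⁹ = 72 kN.
σ_{nickel alloy} = P/A₁ = 72000/1825 = 39.45 MPa, tensile.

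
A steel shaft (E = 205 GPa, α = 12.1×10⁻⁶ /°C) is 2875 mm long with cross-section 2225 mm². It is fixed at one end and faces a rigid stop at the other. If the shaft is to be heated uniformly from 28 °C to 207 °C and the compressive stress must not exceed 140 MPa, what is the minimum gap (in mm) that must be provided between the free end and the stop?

Free expansion if unrestrained: δ_free = αΔT L = 12.1×10⁻⁶ × 179 × 2875 = 6.227 mm.
A stress of 140 MPa corresponds to the wall pushing the shaft back by σL/E = 140×2875/(205×10³) = 1.963 mm.
The gap must absorb the remainder: g_min = 6.227 − 1.963 = 4.264 mm.

g ≈ 4.26 mm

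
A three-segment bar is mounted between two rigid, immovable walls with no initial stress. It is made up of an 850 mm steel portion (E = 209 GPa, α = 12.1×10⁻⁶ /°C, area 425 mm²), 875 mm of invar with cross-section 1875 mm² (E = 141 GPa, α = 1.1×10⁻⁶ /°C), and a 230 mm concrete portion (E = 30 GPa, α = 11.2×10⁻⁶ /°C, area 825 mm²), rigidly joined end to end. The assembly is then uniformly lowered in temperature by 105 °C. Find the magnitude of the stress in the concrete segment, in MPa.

σ ≈ 79.4 MPa (tensile)

Free thermal contraction of the whole bar: Σ αᵢΔT Lᵢ = 12.1×10⁻⁶×105×850 + 1.1×10⁻⁶×105×875 + 11.2×10⁻⁶×105×230 = 1.451 mm.
Since the ends are fixed, an axial force P builds up, equal in every segment, with P · Σ Lᵢ/(AᵢEᵢ) = δ_free.
Σ Lᵢ/(AᵢEᵢ) = 850/(425×209×10³) + 875/(1875×141×10³) + 230/(825×30×10³) = 2.217×10⁻⁵ mm/N.
Hence P = δ_free / Σ(L/AE) = 1.451/2.217×10⁻⁵ = 65.46 kN (tensile).
σ_{concrete} = P / A = 65460 / 825 = 79.35 MPa.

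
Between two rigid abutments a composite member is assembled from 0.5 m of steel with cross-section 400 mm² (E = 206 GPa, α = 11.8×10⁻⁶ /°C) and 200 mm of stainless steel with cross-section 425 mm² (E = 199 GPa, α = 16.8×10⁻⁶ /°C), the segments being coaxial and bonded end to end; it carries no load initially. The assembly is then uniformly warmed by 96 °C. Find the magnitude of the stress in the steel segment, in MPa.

σ ≈ 264 MPa (compressive)

With the walls removed the bar would change length by δ_free = Σ αᵢΔT Lᵢ = 11.8×10⁻⁶×96×500 + 16.8×10⁻⁶×96×200 = 0.889 mm.
The walls prevent any net length change, so an axial force P (same in every segment) develops. Compatibility: P · Σ Lᵢ/(AᵢEᵢ) = δ_free.
Σ Lᵢ/(AᵢEᵢ) = 500/(400×206×10³) + 200/(425×199×10³) = 8.433×10⁻⁶ mm/N.
P = 0.889 / 8.433×10⁻⁶ = 105400 N = 105.4 kN, compressive.
σ_{steel} = P / A = 105400 / 400 = 263.5 MPa.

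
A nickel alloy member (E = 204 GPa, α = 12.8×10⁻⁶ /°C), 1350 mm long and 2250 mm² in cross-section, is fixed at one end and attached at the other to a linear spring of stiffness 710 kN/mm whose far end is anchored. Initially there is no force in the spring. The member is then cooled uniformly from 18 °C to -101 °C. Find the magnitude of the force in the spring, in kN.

If the spring were absent the member would shorten by αΔT L = 12.8×10⁻⁶ × 119 × 1350 = 2.056 mm.
Let P be the tensile force in the spring. The member extends elastically by PL/(AE) and the spring stretches by P/k; together these equal δ_free.
So P = δ_free / [L/(AE) + 1/k] = 2.056 / [ 1350/(2250×204×10³) + 1/(710×10³) ].
P = 2.056 / 4.35×10⁻⁶ = 472800 N.

P ≈ 473 kN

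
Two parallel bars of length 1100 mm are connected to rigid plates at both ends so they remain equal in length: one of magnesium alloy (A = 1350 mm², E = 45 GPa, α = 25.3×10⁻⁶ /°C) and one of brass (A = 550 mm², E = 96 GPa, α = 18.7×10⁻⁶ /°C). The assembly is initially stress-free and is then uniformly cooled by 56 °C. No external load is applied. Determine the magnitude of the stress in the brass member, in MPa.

Both members must finish at the same length. With the larger α, the magnesium alloy tends to over-contract; the plates restrain it, putting the magnesium alloy in tension and the brass in compression. With no external load the two internal forces are equal and opposite, magnitude P.
Setting the final lengths equal and cancelling L: (α₁ − α₂)ΔT = P/(A₁E₁) + P/(A₂E₂).
|α₁ − α₂|·ΔT = 6.6×10⁻⁶ × 56 = 0.0003696.
1/(A₁E₁) + 1/(A₂E₂) = 1/(1350×45×10³) + 1/(550×96×10³) = 3.54×10⁻⁸ N⁻¹.
P = 0.0003696 / 3.54×10⁻⁸ = 10440 N = 10.44 kN.
σ_{brass} = P/A₂ = 10440/550 = 18.98 MPa, compressive.

σ ≈ 19 MPa (compressive)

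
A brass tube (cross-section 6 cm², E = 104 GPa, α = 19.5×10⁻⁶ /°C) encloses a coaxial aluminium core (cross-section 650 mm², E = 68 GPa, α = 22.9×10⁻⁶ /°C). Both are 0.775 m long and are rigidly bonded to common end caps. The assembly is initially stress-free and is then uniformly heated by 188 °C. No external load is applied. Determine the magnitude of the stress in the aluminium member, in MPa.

σ ≈ 25.4 MPa (compressive)

The aluminium has the larger α, so on heating it would change length more than the brass if both were free. The rigid plates force a common final length, so the aluminium is put into compression and the brass into tension, with equal and opposite forces P (no external load).
Compatibility of the two members (thermal + elastic change equal): (α₁ − α₂)ΔT = P·[1/(A₁E₁) + 1/(A₂E₂)].
|α₁ − α₂|·ΔT = 3.4×10⁻⁶ × 188 = 0.0006392.
1/(A₁E₁) + 1/(A₂E₂) = 1/(600×104×10³) + 1/(650×68×10³) = 3.865×10⁻⁸ N⁻¹.
So P = 0.0006392 / 3.865×10⁻⁸ = 16.54 kN.
σ_{aluminium} = P/A₂ = 16540/650 = 25.44 MPa, compressive.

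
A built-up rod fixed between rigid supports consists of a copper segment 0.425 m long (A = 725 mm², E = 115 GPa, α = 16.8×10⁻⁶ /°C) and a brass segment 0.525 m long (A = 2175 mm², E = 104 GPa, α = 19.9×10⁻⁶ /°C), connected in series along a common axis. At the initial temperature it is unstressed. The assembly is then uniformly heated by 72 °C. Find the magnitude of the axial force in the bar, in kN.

P ≈ 171 kN (compressive)

With the walls removed the bar would change length by δ_free = Σ αᵢΔT Lᵢ = 16.8×10⁻⁶×72×425 + 19.9×10⁻⁶×72×525 = 1.266 mm.
Since the ends are fixed, an axial force P builds up, equal in every segment, with P · Σ Lᵢ/(AᵢEᵢ) = δ_free.
Σ Lᵢ/(AᵢEᵢ) = 425/(725×115×10³) + 525/(2175×104×10³) = 7.418×10⁻⁶ mm/N.
P = 1.266 / 7.418×10⁻⁶ = 170700 N = 170.7 kN, compressive.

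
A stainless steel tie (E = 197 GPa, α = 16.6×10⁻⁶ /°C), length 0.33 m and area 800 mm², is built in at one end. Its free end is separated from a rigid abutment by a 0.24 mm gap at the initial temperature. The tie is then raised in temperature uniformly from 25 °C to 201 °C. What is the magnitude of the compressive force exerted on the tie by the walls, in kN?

P ≈ 346 kN

Unrestrained expansion: δ_free = αΔT L = 16.6×10⁻⁶ × 176 × 330 = 0.9641 mm.
This exceeds the 0.24 mm gap, so the wall pushes back. The portion of expansion that must be recovered elastically is δ_free − gap = 0.9641 − 0.24 = 0.7241 mm.
That suppressed elongation corresponds to σ = E·Δ/L = 197×10³ × 0.7241/330 = 432.3 MPa.
Force on the wall = σA = 432.3 × 800 mm² = 345.8 kN.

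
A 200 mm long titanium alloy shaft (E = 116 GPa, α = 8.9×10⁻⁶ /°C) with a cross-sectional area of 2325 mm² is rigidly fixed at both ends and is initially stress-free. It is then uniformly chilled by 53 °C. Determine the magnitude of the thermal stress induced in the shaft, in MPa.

σ ≈ 54.7 MPa (tensile)

With length fixed, the mechanical strain must cancel the thermal strain αΔT = 8.9×10⁻⁶ × 53 = 471.7×10⁻⁶.
Hence σ = E·αΔT = 116×10³ × 471.7×10⁻⁶ = 54.72 MPa, tensile.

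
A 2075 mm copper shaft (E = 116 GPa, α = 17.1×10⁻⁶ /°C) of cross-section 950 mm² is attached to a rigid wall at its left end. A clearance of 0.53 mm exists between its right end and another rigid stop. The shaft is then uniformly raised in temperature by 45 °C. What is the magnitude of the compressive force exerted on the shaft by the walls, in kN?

P ≈ 56.7 kN

Unrestrained expansion: δ_free = αΔT L = 17.1×10⁻⁶ × 45 × 2075 = 1.597 mm.
After closing the 0.53 mm clearance, 1.597 − 0.53 = 1.067 mm of expansion remains to be suppressed by the wall.
That suppressed elongation corresponds to σ = E·Δ/L = 116×10³ × 1.067/2075 = 59.63 MPa.
P = σA = 59.63 × 950 = 56.65 kN.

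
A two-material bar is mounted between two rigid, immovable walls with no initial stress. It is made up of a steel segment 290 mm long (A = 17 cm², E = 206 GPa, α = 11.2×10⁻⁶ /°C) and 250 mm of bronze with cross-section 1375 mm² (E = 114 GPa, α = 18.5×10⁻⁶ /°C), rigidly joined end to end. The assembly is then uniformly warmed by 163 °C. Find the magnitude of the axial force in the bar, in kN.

P ≈ 530 kN (compressive)

With the walls removed the bar would change length by δ_free = Σ αᵢΔT Lᵢ = 11.2×10⁻⁶×163×290 + 18.5×10⁻⁶×163×250 = 1.283 mm.
The walls prevent any net length change, so an axial force P (same in every segment) develops. Compatibility: P · Σ Lᵢ/(AᵢEᵢ) = δ_free.
Σ Lᵢ/(AᵢEᵢ) = 290/(1700×206×10³) + 250/(1375×114×10³) = 2.423×10⁻⁶ mm/N.
Hence P = δ_free / Σ(L/AE) = 1.283/2.423×10⁻⁶ = 529.6 kN (compressive).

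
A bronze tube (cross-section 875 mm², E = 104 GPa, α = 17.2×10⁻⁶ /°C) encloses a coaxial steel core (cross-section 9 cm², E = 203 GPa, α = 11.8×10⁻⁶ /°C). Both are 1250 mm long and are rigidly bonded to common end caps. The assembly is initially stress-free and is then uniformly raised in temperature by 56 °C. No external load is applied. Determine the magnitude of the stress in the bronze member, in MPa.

σ ≈ 21 MPa (compressive)

Equilibrium of a rigid end plate with no external load gives equal and opposite internal forces ±P in the two members. Since α_{bronze} > α_{steel}, heating drives the bronze into compression and the steel into tension.
Setting the final lengths equal and cancelling L: (α₁ − α₂)ΔT = P/(A₁E₁) + P/(A₂E₂).
|α₁ − α₂|·ΔT = 5.4×10⁻⁶ × 56 = 0.0003024.
1/(A₁E₁) + 1/(A₂E₂) = 1/(875×104×10³) + 1/(900×203×10³) = 1.646×10⁻⁸ N⁻¹.
P = 0.0003024 / 1.646×10⁻⁸ = 18370 N = 18.37 kN.
σ_{bronze} = P/A₁ = 18370/875 = 20.99 MPa, compressive.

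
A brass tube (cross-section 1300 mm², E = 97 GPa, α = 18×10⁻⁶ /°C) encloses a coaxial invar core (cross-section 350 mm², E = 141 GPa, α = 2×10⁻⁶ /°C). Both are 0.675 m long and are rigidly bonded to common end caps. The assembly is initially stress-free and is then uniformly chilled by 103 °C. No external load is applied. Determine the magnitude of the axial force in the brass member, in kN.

The brass has the larger α, so on cooling it would change length more than the invar if both were free. The rigid plates force a common final length, so the brass is put into tension and the invar into compression, with equal and opposite forces P (no external load).
Compatibility of the two members (thermal + elastic change equal): (α₁ − α₂)ΔT = P·[1/(A₁E₁) + 1/(A₂E₂)].
|α₁ − α₂|·ΔT = 16×10⁻⁶ × 103 = 0.001648.
1/(A₁E₁) + 1/(A₂E₂) = 1/(1300×97×10³) + 1/(350×141×10³) = 2.819×10⁻⁸ N⁻¹.
P = 0.001648 / 2.819×10⁻⁸ = 58450 N = 58.45 kN.

P ≈ 58.5 kN (tensile in the brass)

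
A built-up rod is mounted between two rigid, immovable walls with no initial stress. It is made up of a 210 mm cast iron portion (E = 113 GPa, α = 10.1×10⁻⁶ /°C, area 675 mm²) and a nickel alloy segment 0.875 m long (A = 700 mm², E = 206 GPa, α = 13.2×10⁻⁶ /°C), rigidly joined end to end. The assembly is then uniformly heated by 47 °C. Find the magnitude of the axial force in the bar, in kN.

P ≈ 72.8 kN (compressive)

With the walls removed the bar would change length by δ_free = Σ αᵢΔT Lᵢ = 10.1×10⁻⁶×47×210 + 13.2×10⁻⁶×47×875 = 0.6425 mm.
The walls prevent any net length change, so an axial force P (same in every segment) develops. Compatibility: P · Σ Lᵢ/(AᵢEᵢ) = δ_free.
Σ Lᵢ/(AᵢEᵢ) = 210/(675×113×10³) + 875/(700×206×10³) = 8.821×10⁻⁶ mm/N.
So P = 0.6425 / 8.821×10⁻⁶ = 72.84 kN, compressive.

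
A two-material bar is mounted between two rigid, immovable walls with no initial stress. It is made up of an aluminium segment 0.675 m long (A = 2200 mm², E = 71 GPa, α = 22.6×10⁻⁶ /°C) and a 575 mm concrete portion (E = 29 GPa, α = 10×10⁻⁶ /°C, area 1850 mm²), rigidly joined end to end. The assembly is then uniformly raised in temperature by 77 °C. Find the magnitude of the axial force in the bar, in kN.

P ≈ 108 kN (compressive)

If the supports were absent, the total length change would be Σ αᵢΔT Lᵢ = 22.6×10⁻⁶×77×675 + 10×10⁻⁶×77×575 = 1.617 mm.
The rigid supports impose zero overall length change; the single axial force P common to all segments must satisfy P Σ Lᵢ/(AᵢEᵢ) = δ_free.
Σ Lᵢ/(AᵢEᵢ) = 675/(2200×71×10³) + 575/(1850×29×10³) = 1.504×10⁻⁵ mm/N.
So P = 1.617 / 1.504×10⁻⁵ = 107.5 kN, compressive.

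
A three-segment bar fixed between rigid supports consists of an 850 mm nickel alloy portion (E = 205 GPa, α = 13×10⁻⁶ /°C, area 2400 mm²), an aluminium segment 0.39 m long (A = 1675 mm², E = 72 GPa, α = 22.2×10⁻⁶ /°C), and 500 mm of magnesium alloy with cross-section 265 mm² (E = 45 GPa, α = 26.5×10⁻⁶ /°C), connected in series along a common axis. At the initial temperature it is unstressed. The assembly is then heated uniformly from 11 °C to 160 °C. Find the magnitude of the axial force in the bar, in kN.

If the supports were absent, the total length change would be Σ αᵢΔT Lᵢ = 13×10⁻⁶×149×850 + 22.2×10⁻⁶×149×390 + 26.5×10⁻⁶×149×500 = 4.911 mm.
The walls prevent any net length change, so an axial force P (same in every segment) develops. Compatibility: P · Σ Lᵢ/(AᵢEᵢ) = δ_free.
The series flexibility is Σ Lᵢ/(AᵢEᵢ) = 850/(2400×205×10³) + 390/(1675×72×10³) + 500/(265×45×10³) = 4.689×10⁻⁵ mm/N.
P = 4.911 / 4.689×10⁻⁵ = 104700 N = 104.7 kN, compressive.

P ≈ 105 kN (compressive)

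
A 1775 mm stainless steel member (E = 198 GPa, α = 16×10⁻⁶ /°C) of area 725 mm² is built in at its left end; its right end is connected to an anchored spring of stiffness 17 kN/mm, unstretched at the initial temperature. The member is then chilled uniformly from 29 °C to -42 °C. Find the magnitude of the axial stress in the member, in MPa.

If the spring were absent the member would shorten by αΔT L = 16×10⁻⁶ × 71 × 1775 = 2.016 mm.
With a force P in the spring, the elastic change of the member is PL/(AE) and that of the spring is P/k; compatibility requires their sum to equal δ_free.
P [ L/(AE) + 1/k ] = δ_free → P [ 1775/(725×198×10³) + 1/(17×10³) ] = 2.016.
P = 2.016 / 7.119×10⁻⁵ = 28320 N.
σ = P/A = 28320/725 = 39.07 MPa.

σ ≈ 39.1 MPa (tensile)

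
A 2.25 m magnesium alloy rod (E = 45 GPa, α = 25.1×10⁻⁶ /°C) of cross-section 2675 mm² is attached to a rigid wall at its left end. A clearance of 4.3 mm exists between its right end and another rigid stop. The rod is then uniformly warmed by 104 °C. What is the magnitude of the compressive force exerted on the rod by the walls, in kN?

P ≈ 84.2 kN

Unrestrained expansion: δ_free = αΔT L = 25.1×10⁻⁶ × 104 × 2250 = 5.873 mm.
After closing the 4.3 mm clearance, 5.873 − 4.3 = 1.573 mm of expansion remains to be suppressed by the wall.
So σ = E(δ_free − g)/L = 45×10³ × 1.573/2250 = 31.47 MPa.
Force on the wall = σA = 31.47 × 2675 mm² = 84.18 kN.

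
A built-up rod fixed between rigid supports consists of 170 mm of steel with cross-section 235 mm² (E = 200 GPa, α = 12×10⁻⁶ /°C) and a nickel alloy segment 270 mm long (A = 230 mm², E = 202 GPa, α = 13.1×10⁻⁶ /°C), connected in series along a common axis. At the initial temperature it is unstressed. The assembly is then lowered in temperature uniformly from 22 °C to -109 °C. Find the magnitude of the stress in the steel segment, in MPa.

Free thermal contraction of the whole bar: Σ αᵢΔT Lᵢ = 12×10⁻⁶×131×170 + 13.1×10⁻⁶×131×270 = 0.7306 mm.
The walls prevent any net length change, so an axial force P (same in every segment) develops. Compatibility: P · Σ Lᵢ/(AᵢEᵢ) = δ_free.
Σ Lᵢ/(AᵢEᵢ) = 170/(235×200×10³) + 270/(230×202×10³) = 9.428×10⁻⁶ mm/N.
So P = 0.7306 / 9.428×10⁻⁶ = 77.49 kN, tensile.
σ_{steel} = P / A = 77490 / 235 = 329.7 MPa.

σ ≈ 330 MPa (tensile)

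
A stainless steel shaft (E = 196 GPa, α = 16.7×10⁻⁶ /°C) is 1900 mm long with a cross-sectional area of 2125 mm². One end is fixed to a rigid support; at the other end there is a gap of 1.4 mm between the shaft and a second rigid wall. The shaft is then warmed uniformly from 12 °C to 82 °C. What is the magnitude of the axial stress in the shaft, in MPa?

σ ≈ 84.7 MPa (compressive)

Free thermal elongation = αΔT L = 16.7×10⁻⁶ × 70 × 1900 = 2.221 mm.
This exceeds the 1.4 mm gap, so the wall pushes back. The portion of expansion that must be recovered elastically is δ_free − gap = 2.221 − 1.4 = 0.8211 mm.
That suppressed elongation corresponds to σ = E·Δ/L = 196×10³ × 0.8211/1900 = 84.7 MPa.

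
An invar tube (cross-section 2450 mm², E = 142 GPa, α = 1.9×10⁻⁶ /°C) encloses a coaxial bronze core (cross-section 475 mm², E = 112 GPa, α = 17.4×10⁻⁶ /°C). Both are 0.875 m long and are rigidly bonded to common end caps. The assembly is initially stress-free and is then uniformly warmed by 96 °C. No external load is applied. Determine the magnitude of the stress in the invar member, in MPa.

σ ≈ 28 MPa (tensile)

The bronze has the larger α, so on heating it would change length more than the invar if both were free. The rigid plates force a common final length, so the bronze is put into compression and the invar into tension, with equal and opposite forces P (no external load).
Setting the final lengths equal and cancelling L: (α₁ − α₂)ΔT = P/(A₁E₁) + P/(A₂E₂).
|α₁ − α₂|·ΔT = 15.5×10⁻⁶ × 96 = 0.001488.
1/(A₁E₁) + 1/(A₂E₂) = 1/(2450×142×10³) + 1/(475×112×10³) = 2.167×10⁻⁸ N⁻¹.
So P = 0.001488 / 2.167×10⁻⁸ = 68.66 kN.
σ_{invar} = P/A₁ = 68660/2450 = 28.03 MPa, tensile.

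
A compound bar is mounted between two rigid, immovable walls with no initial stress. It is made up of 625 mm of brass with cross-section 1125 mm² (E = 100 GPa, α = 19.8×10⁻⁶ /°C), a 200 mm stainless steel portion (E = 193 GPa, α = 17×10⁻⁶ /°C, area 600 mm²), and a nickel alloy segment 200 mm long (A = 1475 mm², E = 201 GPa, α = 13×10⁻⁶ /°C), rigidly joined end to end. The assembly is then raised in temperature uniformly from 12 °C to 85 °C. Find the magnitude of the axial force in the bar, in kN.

Free thermal expansion of the whole bar: Σ αᵢΔT Lᵢ = 19.8×10⁻⁶×73×625 + 17×10⁻⁶×73×200 + 13×10⁻⁶×73×200 = 1.341 mm.
Since the ends are fixed, an axial force P builds up, equal in every segment, with P · Σ Lᵢ/(AᵢEᵢ) = δ_free.
Σ Lᵢ/(AᵢEᵢ) = 625/(1125×100×10³) + 200/(600×193×10³) + 200/(1475×201×10³) = 7.957×10⁻⁶ mm/N.
So P = 1.341 / 7.957×10⁻⁶ = 168.6 kN, compressive.

P ≈ 169 kN (compressive)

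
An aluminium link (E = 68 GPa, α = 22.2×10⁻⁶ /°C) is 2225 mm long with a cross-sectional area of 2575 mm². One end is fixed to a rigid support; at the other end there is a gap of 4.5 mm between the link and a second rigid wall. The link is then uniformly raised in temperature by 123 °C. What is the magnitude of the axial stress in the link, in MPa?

σ ≈ 48.2 MPa (compressive)

If the wall were absent the link would grow by αΔT L = 22.2×10⁻⁶ × 123 × 2225 = 6.076 mm.
This exceeds the 4.5 mm gap, so the wall pushes back. The portion of expansion that must be recovered elastically is δ_free − gap = 6.076 − 4.5 = 1.576 mm.
So σ = E(δ_free − g)/L = 68×10³ × 1.576/2225 = 48.15 MPa.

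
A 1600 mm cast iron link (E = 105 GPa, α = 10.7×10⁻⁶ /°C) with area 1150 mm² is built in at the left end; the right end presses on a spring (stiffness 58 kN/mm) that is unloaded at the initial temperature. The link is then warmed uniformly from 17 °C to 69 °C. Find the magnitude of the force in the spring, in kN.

Free thermal expansion: δ_free = αΔT L = 10.7×10⁻⁶ × 52 × 1600 = 0.8902 mm.
Let P be the compressive force at the spring. The link shortens elastically by PL/(AE) and the spring compresses by P/k; together these equal δ_free.
So P = δ_free / [L/(AE) + 1/k] = 0.8902 / [ 1600/(1150×105×10³) + 1/(58×10³) ].
P = 0.8902 / 3.049×10⁻⁵ = 29200 N.

P ≈ 29.2 kN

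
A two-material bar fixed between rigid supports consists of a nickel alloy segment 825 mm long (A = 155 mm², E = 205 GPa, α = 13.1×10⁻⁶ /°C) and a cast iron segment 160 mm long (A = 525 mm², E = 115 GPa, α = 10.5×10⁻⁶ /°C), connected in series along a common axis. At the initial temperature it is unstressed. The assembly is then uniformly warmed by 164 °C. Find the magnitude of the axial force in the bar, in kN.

P ≈ 71.6 kN (compressive)

With the walls removed the bar would change length by δ_free = Σ αᵢΔT Lᵢ = 13.1×10⁻⁶×164×825 + 10.5×10⁻⁶×164×160 = 2.048 mm.
The walls prevent any net length change, so an axial force P (same in every segment) develops. Compatibility: P · Σ Lᵢ/(AᵢEᵢ) = δ_free.
Σ Lᵢ/(AᵢEᵢ) = 825/(155×205×10³) + 160/(525×115×10³) = 2.861×10⁻⁵ mm/N.
P = 2.048 / 2.861×10⁻⁵ = 71570 N = 71.57 kN, compressive.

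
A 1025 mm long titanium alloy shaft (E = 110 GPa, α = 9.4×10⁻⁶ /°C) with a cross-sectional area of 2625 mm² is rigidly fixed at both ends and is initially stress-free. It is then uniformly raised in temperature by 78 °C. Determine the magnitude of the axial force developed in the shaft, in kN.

P ≈ 212 kN (compressive)

The ends cannot move, so σ = EαΔT = 110×10³ × 9.4×10⁻⁶ × 78 = 80.65 MPa.
P = AEαΔT = 2625 × 110×10³ × 9.4×10⁻⁶ × 78 = 211.7 kN (compressive).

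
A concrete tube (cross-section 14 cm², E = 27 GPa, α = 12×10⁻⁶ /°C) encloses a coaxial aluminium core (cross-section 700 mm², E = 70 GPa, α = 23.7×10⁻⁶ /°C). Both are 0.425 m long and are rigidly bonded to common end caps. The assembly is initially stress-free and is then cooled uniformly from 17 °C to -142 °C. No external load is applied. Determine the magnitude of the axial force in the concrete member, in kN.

Equilibrium of a rigid end plate with no external load gives equal and opposite internal forces ±P in the two members. Since α_{aluminium} > α_{concrete}, cooling drives the aluminium into tension and the concrete into compression.
Compatibility of the two members (thermal + elastic change equal): (α₁ − α₂)ΔT = P·[1/(A₁E₁) + 1/(A₂E₂)].
|α₁ − α₂|·ΔT = 11.7×10⁻⁶ × 159 = 0.00186.
1/(A₁E₁) + 1/(A₂E₂) = 1/(1400×27×10³) + 1/(700×70×10³) = 4.686×10⁻⁸ N⁻¹.
P = 0.00186 / 4.686×10⁻⁸ = 39700 N = 39.7 kN.

P ≈ 39.7 kN (compressive in the concrete)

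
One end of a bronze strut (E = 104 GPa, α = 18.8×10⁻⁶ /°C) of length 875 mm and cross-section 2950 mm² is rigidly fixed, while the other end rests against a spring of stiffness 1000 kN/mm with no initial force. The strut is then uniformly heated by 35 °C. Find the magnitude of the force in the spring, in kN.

Free thermal expansion: δ_free = αΔT L = 18.8×10⁻⁶ × 35 × 875 = 0.5757 mm.
Let P be the compressive force at the spring. The strut shortens elastically by PL/(AE) and the spring compresses by P/k; together these equal δ_free.
P [ L/(AE) + 1/k ] = δ_free → P [ 875/(2950×104×10³) + 1/(1000×10³) ] = 0.5757.
P = 0.5757 / 3.852×10⁻⁶ = 149500 N.

P ≈ 149 kN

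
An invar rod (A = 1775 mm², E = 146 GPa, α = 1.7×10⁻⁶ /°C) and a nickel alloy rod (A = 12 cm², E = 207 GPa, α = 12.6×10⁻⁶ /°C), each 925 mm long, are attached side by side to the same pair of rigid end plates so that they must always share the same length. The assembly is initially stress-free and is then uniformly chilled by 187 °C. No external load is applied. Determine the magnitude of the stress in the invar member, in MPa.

Both members must finish at the same length. With the larger α, the nickel alloy tends to over-contract; the plates restrain it, putting the nickel alloy in tension and the invar in compression. With no external load the two internal forces are equal and opposite, magnitude P.
Setting the final lengths equal and cancelling L: (α₁ − α₂)ΔT = P/(A₁E₁) + P/(A₂E₂).
|α₁ − α₂|·ΔT = 10.9×10⁻⁶ × 187 = 0.002038.
1/(A₁E₁) + 1/(A₂E₂) = 1/(1775×146×10³) + 1/(1200×207×10³) = 7.885×10⁻⁹ N⁻¹.
So P = 0.002038 / 7.885×10⁻⁹ = 258.5 kN.
σ_{invar} = P/A₁ = 258500/1775 = 145.6 MPa, compressive.

σ ≈ 146 MPa (compressive)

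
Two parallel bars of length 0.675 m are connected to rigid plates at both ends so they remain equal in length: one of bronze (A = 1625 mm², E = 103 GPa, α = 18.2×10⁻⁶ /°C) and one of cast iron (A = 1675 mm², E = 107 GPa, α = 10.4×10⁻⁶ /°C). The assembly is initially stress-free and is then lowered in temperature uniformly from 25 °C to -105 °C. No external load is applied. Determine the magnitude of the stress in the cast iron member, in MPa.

σ ≈ 52.4 MPa (compressive)

The bronze has the larger α, so on cooling it would change length more than the cast iron if both were free. The rigid plates force a common final length, so the bronze is put into tension and the cast iron into compression, with equal and opposite forces P (no external load).
Compatibility of the two members (thermal + elastic change equal): (α₁ − α₂)ΔT = P·[1/(A₁E₁) + 1/(A₂E₂)].
|α₁ − α₂|·ΔT = 7.8×10⁻⁶ × 130 = 0.001014.
1/(A₁E₁) + 1/(A₂E₂) = 1/(1625×103×10³) + 1/(1675×107×10³) = 1.155×10⁻⁸ N⁻¹.
So P = 0.001014 / 1.155×10⁻⁸ = 87.76 kN.
σ_{cast iron} = P/A₂ = 87760/1675 = 52.39 MPa, compressive.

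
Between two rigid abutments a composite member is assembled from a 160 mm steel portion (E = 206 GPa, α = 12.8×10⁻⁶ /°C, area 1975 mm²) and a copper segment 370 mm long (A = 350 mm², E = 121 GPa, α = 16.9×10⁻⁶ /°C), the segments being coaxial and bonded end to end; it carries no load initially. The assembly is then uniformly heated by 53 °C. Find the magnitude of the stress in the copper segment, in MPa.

σ ≈ 138 MPa (compressive)

With the walls removed the bar would change length by δ_free = Σ αᵢΔT Lᵢ = 12.8×10⁻⁶×53×160 + 16.9×10⁻⁶×53×370 = 0.44 mm.
Since the ends are fixed, an axial force P builds up, equal in every segment, with P · Σ Lᵢ/(AᵢEᵢ) = δ_free.
Σ Lᵢ/(AᵢEᵢ) = 160/(1975×206×10³) + 370/(350×121×10³) = 9.13×10⁻⁶ mm/N.
So P = 0.44 / 9.13×10⁻⁶ = 48.19 kN, compressive.
σ_{copper} = P / A = 48190 / 350 = 137.7 MPa.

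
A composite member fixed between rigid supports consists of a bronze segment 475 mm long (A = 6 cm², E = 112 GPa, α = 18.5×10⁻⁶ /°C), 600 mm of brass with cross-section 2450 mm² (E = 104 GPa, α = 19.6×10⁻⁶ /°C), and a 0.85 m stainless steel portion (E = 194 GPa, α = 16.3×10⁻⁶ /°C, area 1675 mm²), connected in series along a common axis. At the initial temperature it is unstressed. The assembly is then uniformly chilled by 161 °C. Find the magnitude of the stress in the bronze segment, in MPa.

σ ≈ 767 MPa (tensile)

If the supports were absent, the total length change would be Σ αᵢΔT Lᵢ = 18.5×10⁻⁶×161×475 + 19.6×10⁻⁶×161×600 + 16.3×10⁻⁶×161×850 = 5.539 mm.
Since the ends are fixed, an axial force P builds up, equal in every segment, with P · Σ Lᵢ/(AᵢEᵢ) = δ_free.
The series flexibility is Σ Lᵢ/(AᵢEᵢ) = 475/(600×112×10³) + 600/(2450×104×10³) + 850/(1675×194×10³) = 1.204×10⁻⁵ mm/N.
P = 5.539 / 1.204×10⁻⁵ = 460100 N = 460.1 kN, tensile.
σ_{bronze} = P / A = 460100 / 600 = 766.8 MPa.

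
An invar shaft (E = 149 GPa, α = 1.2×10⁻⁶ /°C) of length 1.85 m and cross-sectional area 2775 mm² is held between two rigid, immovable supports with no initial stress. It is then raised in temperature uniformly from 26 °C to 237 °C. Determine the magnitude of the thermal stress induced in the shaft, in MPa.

σ ≈ 37.7 MPa (compressive)

The supports are rigid, so the total axial strain is zero. The restrained thermal strain is ε = αΔT = 1.2×10⁻⁶ × 211 = 253.2×10⁻⁶.
The stress required to suppress this strain is σ = Eε = 149×10³ × 253.2×10⁻⁶ = 37.73 MPa, compressive since the shaft is trying to expand.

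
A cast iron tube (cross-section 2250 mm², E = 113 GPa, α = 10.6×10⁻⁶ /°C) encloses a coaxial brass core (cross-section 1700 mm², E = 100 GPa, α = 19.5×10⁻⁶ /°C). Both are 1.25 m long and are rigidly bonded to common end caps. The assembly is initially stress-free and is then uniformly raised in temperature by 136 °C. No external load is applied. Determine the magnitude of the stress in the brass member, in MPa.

Both members must finish at the same length. With the larger α, the brass tends to over-expand; the plates restrain it, putting the brass in compression and the cast iron in tension. With no external load the two internal forces are equal and opposite, magnitude P.
Compatibility of the two members (thermal + elastic change equal): (α₁ − α₂)ΔT = P·[1/(A₁E₁) + 1/(A₂E₂)].
|α₁ − α₂|·ΔT = 8.9×10⁻⁶ × 136 = 0.00121.
1/(A₁E₁) + 1/(A₂E₂) = 1/(2250×113×10³) + 1/(1700×100×10³) = 9.815×10⁻⁹ N⁻¹.
P = 0.00121 / 9.815×10⁻⁹ = 123300 N = 123.3 kN.
σ_{brass} = P/A₂ = 123300/1700 = 72.54 MPa, compressive.

σ ≈ 72.5 MPa (compressive)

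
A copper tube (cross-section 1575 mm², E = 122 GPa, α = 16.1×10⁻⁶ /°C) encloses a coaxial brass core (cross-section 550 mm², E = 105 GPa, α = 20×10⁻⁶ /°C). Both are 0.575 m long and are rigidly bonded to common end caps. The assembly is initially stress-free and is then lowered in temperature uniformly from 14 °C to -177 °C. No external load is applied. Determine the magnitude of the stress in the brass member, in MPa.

σ ≈ 60.1 MPa (tensile)

Equilibrium of a rigid end plate with no external load gives equal and opposite internal forces ±P in the two members. Since α_{brass} > α_{copper}, cooling drives the brass into tension and the copper into compression.
Compatibility of the two members (thermal + elastic change equal): (α₁ − α₂)ΔT = P·[1/(A₁E₁) + 1/(A₂E₂)].
|α₁ − α₂|·ΔT = 3.9×10⁻⁶ × 191 = 0.0007449.
1/(A₁E₁) + 1/(A₂E₂) = 1/(1575×122×10³) + 1/(550×105×10³) = 2.252×10⁻⁸ N⁻¹.
So P = 0.0007449 / 2.252×10⁻⁸ = 33.08 kN.
σ_{brass} = P/A₂ = 33080/550 = 60.14 MPa, tensile.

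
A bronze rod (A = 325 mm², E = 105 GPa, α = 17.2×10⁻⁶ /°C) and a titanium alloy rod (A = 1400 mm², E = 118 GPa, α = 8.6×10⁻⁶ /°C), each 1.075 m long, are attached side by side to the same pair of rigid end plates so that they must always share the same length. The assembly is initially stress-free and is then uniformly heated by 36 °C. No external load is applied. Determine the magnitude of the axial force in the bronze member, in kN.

P ≈ 8.76 kN (compressive in the bronze)

Both members must finish at the same length. With the larger α, the bronze tends to over-expand; the plates restrain it, putting the bronze in compression and the titanium alloy in tension. With no external load the two internal forces are equal and opposite, magnitude P.
Equating the net (thermal + elastic) strains gives |α₁ − α₂|·ΔT = P·[1/(A₁E₁) + 1/(A₂E₂)].
|α₁ − α₂|·ΔT = 8.6×10⁻⁶ × 36 = 0.0003096.
1/(A₁E₁) + 1/(A₂E₂) = 1/(325×105×10³) + 1/(1400×118×10³) = 3.536×10⁻⁸ N⁻¹.
So P = 0.0003096 / 3.536×10⁻⁸ = 8.756 kN.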